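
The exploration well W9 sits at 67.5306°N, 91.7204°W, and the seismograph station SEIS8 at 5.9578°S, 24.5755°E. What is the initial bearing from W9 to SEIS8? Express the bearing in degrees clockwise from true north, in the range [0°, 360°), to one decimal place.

67.6°

Δλ = 116.2959°
y = sin Δλ · cos φ₂ = 0.891676
x = cos φ₁ sin φ₂ − sin φ₁ cos φ₂ cos Δλ = 0.367495
θ = atan2(y, x) = 67.6015° → 67.6015° (mod 360°)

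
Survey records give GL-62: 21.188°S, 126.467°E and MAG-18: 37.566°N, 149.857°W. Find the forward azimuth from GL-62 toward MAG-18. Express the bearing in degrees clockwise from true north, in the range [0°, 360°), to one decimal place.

Δλ = 83.6760°
y = sin Δλ · cos φ₂ = 0.787828
x = cos φ₁ sin φ₂ − sin φ₁ cos φ₂ cos Δλ = 0.600017
θ = atan2(y, x) = 52.7068° → 52.7068° (mod 360°)

52.7°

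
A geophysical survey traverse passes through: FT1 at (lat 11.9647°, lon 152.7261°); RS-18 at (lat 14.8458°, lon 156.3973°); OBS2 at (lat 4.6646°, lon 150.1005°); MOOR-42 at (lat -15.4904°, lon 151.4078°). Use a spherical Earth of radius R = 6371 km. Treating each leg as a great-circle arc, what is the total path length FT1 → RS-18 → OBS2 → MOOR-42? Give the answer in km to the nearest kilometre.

4081 km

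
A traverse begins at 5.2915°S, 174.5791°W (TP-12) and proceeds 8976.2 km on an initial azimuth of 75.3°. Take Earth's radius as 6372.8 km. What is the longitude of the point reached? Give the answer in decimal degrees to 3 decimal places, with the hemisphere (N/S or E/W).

95.488°W

δ = d/R = 8976.2/6372.8 = 1.408517 rad
φ₂ = arcsin(sin φ₁ cos δ + cos φ₁ sin δ cos θ)
   = arcsin(-0.09222·0.16157 + 0.99574·0.98686·0.25376) = 13.55959°
λ₂ = λ₁ + atan2(sin θ sin δ cos φ₁, cos δ − sin φ₁ sin φ₂) = -95.48805°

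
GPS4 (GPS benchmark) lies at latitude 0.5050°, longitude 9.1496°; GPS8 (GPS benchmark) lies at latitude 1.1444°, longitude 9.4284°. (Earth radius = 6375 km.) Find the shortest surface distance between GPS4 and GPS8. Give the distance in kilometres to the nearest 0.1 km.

Δφ = 0.6394°,  Δλ = 0.2788°
a = sin²(Δφ/2) + cos φ₁ cos φ₂ sin²(Δλ/2) = 0.000037
c = 2·arcsin(√a) = 0.012174 rad = 0.6975°
d = R·c = 6375 × 0.012174 = 77.6 km

77.6 km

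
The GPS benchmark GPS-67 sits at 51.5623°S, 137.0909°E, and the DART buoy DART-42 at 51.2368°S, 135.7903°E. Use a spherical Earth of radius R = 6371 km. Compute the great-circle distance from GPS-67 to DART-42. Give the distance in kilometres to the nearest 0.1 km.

97.2 km

Δφ = 0.3255°,  Δλ = -1.3006°
a = sin²(Δφ/2) + cos φ₁ cos φ₂ sin²(Δλ/2) = 0.000058
c = 2·arcsin(√a) = 0.015259 rad = 0.8743°
d = R·c = 6371 × 0.015259 = 97.2 km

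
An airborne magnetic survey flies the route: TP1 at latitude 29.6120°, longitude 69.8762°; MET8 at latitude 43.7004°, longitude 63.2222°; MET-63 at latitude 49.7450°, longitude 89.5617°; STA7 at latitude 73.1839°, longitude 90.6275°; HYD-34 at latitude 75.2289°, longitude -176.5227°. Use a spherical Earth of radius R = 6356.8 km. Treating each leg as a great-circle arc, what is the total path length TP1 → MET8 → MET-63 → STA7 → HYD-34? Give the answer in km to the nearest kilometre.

8899 km

TP1→MET8: c = 0.262719 rad, d = 1670.05 km
MET8→MET-63: c = 0.330319 rad, d = 2099.77 km
MET-63→STA7: c = 0.409167 rad, d = 2600.99 km
STA7→HYD-34: c = 0.397746 rad, d = 2528.39 km
Total = 1670.05 + 2099.77 + 2600.99 + 2528.39 = 8899.21 km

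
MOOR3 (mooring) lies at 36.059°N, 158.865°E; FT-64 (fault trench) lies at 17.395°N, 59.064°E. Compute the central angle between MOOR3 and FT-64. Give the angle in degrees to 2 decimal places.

Δφ = -18.6640°,  Δλ = -99.8010°
a = sin²(Δφ/2) + cos φ₁ cos φ₂ sin²(Δλ/2) = 0.477674
c = 2·arcsin(√a) = 1.526129 rad = 87.4408°

87.44°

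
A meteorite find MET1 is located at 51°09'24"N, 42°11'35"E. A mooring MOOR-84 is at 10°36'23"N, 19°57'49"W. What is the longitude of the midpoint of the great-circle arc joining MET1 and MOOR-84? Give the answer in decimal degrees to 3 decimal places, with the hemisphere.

3.530°E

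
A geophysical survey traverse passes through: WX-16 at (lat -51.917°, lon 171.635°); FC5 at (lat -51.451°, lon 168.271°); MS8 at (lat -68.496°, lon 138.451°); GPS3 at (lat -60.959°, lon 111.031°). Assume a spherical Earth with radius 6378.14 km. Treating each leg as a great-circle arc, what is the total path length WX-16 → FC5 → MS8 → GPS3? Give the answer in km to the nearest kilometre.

WX-16→FC5: c = 0.037296 rad, d = 237.88 km
FC5→MS8: c = 0.387576 rad, d = 2472.02 km
MS8→GPS3: c = 0.239869 rad, d = 1529.92 km
Total = 237.88 + 2472.02 + 1529.92 = 4239.81 km

4240 km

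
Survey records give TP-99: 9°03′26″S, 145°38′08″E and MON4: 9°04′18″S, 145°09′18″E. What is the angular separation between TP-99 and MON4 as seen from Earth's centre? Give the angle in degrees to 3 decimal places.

0.475°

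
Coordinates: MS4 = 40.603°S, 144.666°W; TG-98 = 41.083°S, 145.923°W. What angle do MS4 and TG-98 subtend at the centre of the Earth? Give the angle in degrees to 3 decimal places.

1.065°

Δφ = -0.4800°,  Δλ = -1.2570°
a = sin²(Δφ/2) + cos φ₁ cos φ₂ sin²(Δλ/2) = 0.000086
c = 2·arcsin(√a) = 0.018591 rad = 1.0652°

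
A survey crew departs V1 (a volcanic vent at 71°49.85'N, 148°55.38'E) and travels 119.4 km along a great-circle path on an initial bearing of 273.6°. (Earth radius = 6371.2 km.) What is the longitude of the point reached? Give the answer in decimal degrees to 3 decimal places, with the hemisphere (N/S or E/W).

145.478°E

V1: φ = +71.83083°, λ = +148.92300°
δ = d/R = 119.4/6371.2 = 0.018741 rad
φ₂ = arcsin(sin φ₁ cos δ + cos φ₁ sin δ cos θ)
   = arcsin(0.95014·0.99982 + 0.31182·0.01874·0.06279) = 71.86763°
λ₂ = λ₁ + atan2(sin θ sin δ cos φ₁, cos δ − sin φ₁ sin φ₂) = 145.47771°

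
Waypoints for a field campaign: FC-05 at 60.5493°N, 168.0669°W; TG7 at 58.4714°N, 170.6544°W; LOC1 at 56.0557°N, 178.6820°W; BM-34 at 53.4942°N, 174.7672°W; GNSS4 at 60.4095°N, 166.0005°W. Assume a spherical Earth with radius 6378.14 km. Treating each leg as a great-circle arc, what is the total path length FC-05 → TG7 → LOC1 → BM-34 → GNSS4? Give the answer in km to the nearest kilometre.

2140 km

FC-05→TG7: c = 0.042891 rad, d = 273.57 km
TG7→LOC1: c = 0.086629 rad, d = 552.53 km
LOC1→BM-34: c = 0.059578 rad, d = 380.00 km
BM-34→GNSS4: c = 0.146464 rad, d = 934.17 km
Total = 273.57 + 552.53 + 380.00 + 934.17 = 2140.27 km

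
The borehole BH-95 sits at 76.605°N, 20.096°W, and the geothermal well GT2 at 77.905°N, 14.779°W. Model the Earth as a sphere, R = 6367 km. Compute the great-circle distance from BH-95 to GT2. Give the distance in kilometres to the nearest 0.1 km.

Δφ = 1.3000°,  Δλ = 5.3170°
a = sin²(Δφ/2) + cos φ₁ cos φ₂ sin²(Δλ/2) = 0.000233
c = 2·arcsin(√a) = 0.030538 rad = 1.7497°
d = R·c = 6367 × 0.030538 = 194.4 km

194.4 km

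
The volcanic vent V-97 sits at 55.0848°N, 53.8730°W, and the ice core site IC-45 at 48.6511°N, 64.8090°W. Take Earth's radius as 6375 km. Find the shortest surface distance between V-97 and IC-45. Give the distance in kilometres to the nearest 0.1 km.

1035.6 km

Δφ = -6.4337°,  Δλ = -10.9360°
a = sin²(Δφ/2) + cos φ₁ cos φ₂ sin²(Δλ/2) = 0.006582
c = 2·arcsin(√a) = 0.162442 rad = 9.3072°
d = R·c = 6375 × 0.162442 = 1035.6 km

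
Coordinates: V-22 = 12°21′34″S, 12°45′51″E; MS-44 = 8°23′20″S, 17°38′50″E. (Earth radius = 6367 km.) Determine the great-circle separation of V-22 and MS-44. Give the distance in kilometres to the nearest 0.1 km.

692.4 km

V-22: φ = -12.35944°, λ = +12.76417°
MS-44: φ = -8.38889°, λ = +17.64722°
Δφ = 3.9706°,  Δλ = 4.8831°
a = sin²(Δφ/2) + cos φ₁ cos φ₂ sin²(Δλ/2) = 0.002954
c = 2·arcsin(√a) = 0.108752 rad = 6.2310°
d = R·c = 6367 × 0.108752 = 692.4 km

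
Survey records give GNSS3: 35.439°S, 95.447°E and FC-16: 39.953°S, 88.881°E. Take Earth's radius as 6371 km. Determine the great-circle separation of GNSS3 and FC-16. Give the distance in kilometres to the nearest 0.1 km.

764.9 km

Δφ = -4.5140°,  Δλ = -6.5660°
a = sin²(Δφ/2) + cos φ₁ cos φ₂ sin²(Δλ/2) = 0.003599
c = 2·arcsin(√a) = 0.120059 rad = 6.8789°
d = R·c = 6371 × 0.120059 = 764.9 km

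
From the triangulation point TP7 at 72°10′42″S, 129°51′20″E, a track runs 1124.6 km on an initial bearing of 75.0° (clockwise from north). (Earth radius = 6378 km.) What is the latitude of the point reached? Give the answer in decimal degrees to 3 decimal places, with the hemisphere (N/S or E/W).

67.422°S

TP7: φ = -72.17833°, λ = +129.85556°
δ = d/R = 1124.6/6378 = 0.176325 rad
φ₂ = arcsin(sin φ₁ cos δ + cos φ₁ sin δ cos θ)
   = arcsin(-0.95201·0.98450 + 0.30606·0.17541·0.25882) = -67.42201°
λ₂ = λ₁ + atan2(sin θ sin δ cos φ₁, cos δ − sin φ₁ sin φ₂) = 156.04284°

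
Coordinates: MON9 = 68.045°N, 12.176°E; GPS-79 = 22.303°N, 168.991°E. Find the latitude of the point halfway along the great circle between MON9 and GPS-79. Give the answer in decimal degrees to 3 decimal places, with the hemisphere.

65.347°N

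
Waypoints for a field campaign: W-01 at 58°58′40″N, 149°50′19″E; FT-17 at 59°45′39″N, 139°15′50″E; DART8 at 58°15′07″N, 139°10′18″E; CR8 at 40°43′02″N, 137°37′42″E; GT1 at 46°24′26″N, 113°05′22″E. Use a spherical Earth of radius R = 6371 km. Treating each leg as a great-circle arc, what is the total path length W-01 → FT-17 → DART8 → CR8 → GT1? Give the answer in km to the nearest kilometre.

4792 km

W-01: φ = +58.97778°, λ = +149.83861°
FT-17: φ = +59.76083°, λ = +139.26389°
DART8: φ = +58.25194°, λ = +139.17167°
CR8: φ = +40.71722°, λ = +137.62833°
GT1: φ = +46.40722°, λ = +113.08944°
W-01→FT-17: c = 0.094919 rad, d = 604.73 km
FT-17→DART8: c = 0.026348 rad, d = 167.86 km
DART8→CR8: c = 0.306518 rad, d = 1952.83 km
CR8→GT1: c = 0.324314 rad, d = 2066.20 km
Total = 604.73 + 167.86 + 1952.83 + 2066.20 = 4791.62 km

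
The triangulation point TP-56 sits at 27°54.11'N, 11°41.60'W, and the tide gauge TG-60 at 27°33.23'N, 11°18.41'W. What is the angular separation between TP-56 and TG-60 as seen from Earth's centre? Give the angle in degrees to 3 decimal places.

TP-56: φ = +27.90183°, λ = -11.69333°
TG-60: φ = +27.55383°, λ = -11.30683°
Δφ = -0.3480°,  Δλ = 0.3865°
a = sin²(Δφ/2) + cos φ₁ cos φ₂ sin²(Δλ/2) = 0.000018
c = 2·arcsin(√a) = 0.008517 rad = 0.4880°

0.488°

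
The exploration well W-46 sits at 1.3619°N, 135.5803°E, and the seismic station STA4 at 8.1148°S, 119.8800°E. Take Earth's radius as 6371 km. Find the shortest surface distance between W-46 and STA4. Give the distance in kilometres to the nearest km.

2035 km

Δφ = -9.4767°,  Δλ = -15.7003°
a = sin²(Δφ/2) + cos φ₁ cos φ₂ sin²(Δλ/2) = 0.025287
c = 2·arcsin(√a) = 0.319390 rad = 18.2997°
d = R·c = 6371 × 0.319390 = 2034.8 km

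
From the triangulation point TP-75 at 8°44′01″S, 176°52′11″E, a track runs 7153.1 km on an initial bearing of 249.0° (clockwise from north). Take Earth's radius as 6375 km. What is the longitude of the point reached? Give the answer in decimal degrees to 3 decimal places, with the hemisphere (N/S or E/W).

111.169°E

TP-75: φ = -8.73361°, λ = +176.86972°
δ = d/R = 7153.1/6375 = 1.122055 rad
φ₂ = arcsin(sin φ₁ cos δ + cos φ₁ sin δ cos θ)
   = arcsin(-0.15184·0.43383 + 0.98840·0.90099·-0.35837) = -22.64478°
λ₂ = λ₁ + atan2(sin θ sin δ cos φ₁, cos δ − sin φ₁ sin φ₂) = 111.16861°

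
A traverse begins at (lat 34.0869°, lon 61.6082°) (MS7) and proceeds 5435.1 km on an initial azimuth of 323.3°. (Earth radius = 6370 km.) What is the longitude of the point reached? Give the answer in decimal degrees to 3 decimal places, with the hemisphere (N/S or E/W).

δ = d/R = 5435.1/6370 = 0.853234 rad
φ₂ = arcsin(sin φ₁ cos δ + cos φ₁ sin δ cos θ)
   = arcsin(0.56045·0.65755 + 0.82819·0.75341·0.80178) = 60.32002°
λ₂ = λ₁ + atan2(sin θ sin δ cos φ₁, cos δ − sin φ₁ sin φ₂) = -3.80413°

3.804°W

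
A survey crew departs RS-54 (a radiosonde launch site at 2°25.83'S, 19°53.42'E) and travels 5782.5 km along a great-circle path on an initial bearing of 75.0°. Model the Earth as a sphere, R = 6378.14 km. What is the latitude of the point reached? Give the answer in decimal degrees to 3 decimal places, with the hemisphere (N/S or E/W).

RS-54: φ = -2.43050°, λ = +19.89033°
δ = d/R = 5782.5/6378.14 = 0.906612 rad
φ₂ = arcsin(sin φ₁ cos δ + cos φ₁ sin δ cos θ)
   = arcsin(-0.04241·0.61642 + 0.99910·0.78742·0.25882) = 10.22273°
λ₂ = λ₁ + atan2(sin θ sin δ cos φ₁, cos δ − sin φ₁ sin φ₂) = 70.50159°

10.223°N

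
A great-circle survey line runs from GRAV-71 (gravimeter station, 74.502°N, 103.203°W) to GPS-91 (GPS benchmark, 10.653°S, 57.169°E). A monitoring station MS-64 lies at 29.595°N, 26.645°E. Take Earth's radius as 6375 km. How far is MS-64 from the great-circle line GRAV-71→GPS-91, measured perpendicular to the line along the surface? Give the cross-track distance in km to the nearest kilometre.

δ₁₃ = central angle GRAV-71→MS-64 = 1.237634 rad  (haversine)
θ₁₃ = bearing GRAV-71→MS-64 = 44.945°,  θ₁₂ = bearing GRAV-71→GPS-91 = 21.395°
dₓₜ = R·arcsin(sin δ₁₃ · sin(θ₁₃ − θ₁₂)) = 6375·arcsin(0.94501·sin(23.551°)) = 2468.335 km
|dₓₜ| = 2468.335 km

2468 km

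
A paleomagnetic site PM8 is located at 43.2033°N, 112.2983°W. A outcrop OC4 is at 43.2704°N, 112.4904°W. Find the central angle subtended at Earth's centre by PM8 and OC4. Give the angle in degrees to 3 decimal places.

Δφ = 0.0671°,  Δλ = -0.1921°
a = sin²(Δφ/2) + cos φ₁ cos φ₂ sin²(Δλ/2) = 0.000002
c = 2·arcsin(√a) = 0.002709 rad = 0.1552°

0.155°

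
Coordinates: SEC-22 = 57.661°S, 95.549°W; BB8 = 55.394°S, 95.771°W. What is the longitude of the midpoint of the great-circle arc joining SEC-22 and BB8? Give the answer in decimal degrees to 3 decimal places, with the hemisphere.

95.663°W

Bx = cos φ₂ cos Δλ = 0.567926,  By = cos φ₂ sin Δλ = -0.002201
φₘ = atan2(sin φ₁ + sin φ₂, √((cos φ₁ + Bx)² + By²)) = -56.52755°
λₘ = λ₁ + atan2(By, cos φ₁ + Bx) = -95.66332°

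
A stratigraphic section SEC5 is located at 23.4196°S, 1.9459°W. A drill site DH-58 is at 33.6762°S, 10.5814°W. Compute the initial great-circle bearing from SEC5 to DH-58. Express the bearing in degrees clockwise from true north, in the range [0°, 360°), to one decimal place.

Δλ = -8.6355°
y = sin Δλ · cos φ₂ = -0.124951
x = cos φ₁ sin φ₂ − sin φ₁ cos φ₂ cos Δλ = -0.181807
θ = atan2(y, x) = -145.5003° → 214.4997° (mod 360°)

214.5°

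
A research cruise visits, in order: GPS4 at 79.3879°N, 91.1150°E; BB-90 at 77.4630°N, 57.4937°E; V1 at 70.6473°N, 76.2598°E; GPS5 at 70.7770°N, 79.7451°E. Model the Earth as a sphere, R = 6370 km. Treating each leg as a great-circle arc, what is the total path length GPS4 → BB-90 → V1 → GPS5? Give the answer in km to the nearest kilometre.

GPS4→BB-90: c = 0.120502 rad, d = 767.60 km
BB-90→V1: c = 0.147721 rad, d = 940.98 km
V1→GPS5: c = 0.020217 rad, d = 128.78 km
Total = 767.60 + 940.98 + 128.78 = 1837.36 km

1837 km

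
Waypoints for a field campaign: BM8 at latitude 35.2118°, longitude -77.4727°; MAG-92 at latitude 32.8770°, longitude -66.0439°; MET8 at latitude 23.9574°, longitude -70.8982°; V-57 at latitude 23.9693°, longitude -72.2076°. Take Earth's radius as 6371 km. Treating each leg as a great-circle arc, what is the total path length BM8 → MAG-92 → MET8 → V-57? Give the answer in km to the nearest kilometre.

BM8→MAG-92: c = 0.170121 rad, d = 1083.84 km
MAG-92→MET8: c = 0.172528 rad, d = 1099.17 km
MET8→V-57: c = 0.020884 rad, d = 133.05 km
Total = 1083.84 + 1099.17 + 133.05 = 2316.07 km

2316 km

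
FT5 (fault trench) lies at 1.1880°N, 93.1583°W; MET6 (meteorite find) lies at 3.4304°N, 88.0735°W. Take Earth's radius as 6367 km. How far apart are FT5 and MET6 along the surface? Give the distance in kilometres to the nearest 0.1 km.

617.1 km

Δφ = 2.2424°,  Δλ = 5.0848°
a = sin²(Δφ/2) + cos φ₁ cos φ₂ sin²(Δλ/2) = 0.002347
c = 2·arcsin(√a) = 0.096922 rad = 5.5532°
d = R·c = 6367 × 0.096922 = 617.1 km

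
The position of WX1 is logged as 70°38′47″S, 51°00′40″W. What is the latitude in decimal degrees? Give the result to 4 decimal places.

70° + 38′/60 + 47″/3600 = 70 + 0.63333 + 0.01306 = 70.6464°

70.6464°S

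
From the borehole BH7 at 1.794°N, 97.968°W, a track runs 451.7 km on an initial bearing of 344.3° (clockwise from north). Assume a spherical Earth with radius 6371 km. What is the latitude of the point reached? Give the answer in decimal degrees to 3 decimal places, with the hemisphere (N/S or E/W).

δ = d/R = 451.7/6371 = 0.070899 rad
φ₂ = arcsin(sin φ₁ cos δ + cos φ₁ sin δ cos θ)
   = arcsin(0.03131·0.99749 + 0.99951·0.07084·0.96269) = 5.70411°
λ₂ = λ₁ + atan2(sin θ sin δ cos φ₁, cos δ − sin φ₁ sin φ₂) = -99.07186°

5.704°N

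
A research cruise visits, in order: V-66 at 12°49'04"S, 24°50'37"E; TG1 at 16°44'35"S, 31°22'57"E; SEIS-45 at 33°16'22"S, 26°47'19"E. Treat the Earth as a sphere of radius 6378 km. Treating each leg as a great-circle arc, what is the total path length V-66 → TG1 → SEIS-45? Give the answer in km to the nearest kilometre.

2725 km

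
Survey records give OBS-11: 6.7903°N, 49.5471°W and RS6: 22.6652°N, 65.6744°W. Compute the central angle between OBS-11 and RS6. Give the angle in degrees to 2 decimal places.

Δφ = 15.8749°,  Δλ = -16.1273°
a = sin²(Δφ/2) + cos φ₁ cos φ₂ sin²(Δλ/2) = 0.037099
c = 2·arcsin(√a) = 0.387645 rad = 22.2104°

22.21°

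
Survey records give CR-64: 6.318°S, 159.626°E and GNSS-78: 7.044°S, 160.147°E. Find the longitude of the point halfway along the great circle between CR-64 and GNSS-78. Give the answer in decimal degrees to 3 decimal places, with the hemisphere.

159.886°E

Bx = cos φ₂ cos Δλ = 0.992411,  By = cos φ₂ sin Δλ = 0.009024
φₘ = atan2(sin φ₁ + sin φ₂, √((cos φ₁ + Bx)² + By²)) = -6.68107°
λₘ = λ₁ + atan2(By, cos φ₁ + Bx) = 159.88631°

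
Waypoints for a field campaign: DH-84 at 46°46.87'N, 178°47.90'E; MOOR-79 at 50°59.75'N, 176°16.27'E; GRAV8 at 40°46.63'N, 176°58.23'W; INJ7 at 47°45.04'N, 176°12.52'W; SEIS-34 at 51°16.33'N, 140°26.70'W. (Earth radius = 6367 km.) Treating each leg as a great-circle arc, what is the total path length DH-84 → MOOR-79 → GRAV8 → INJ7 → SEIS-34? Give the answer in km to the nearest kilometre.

5113 km

DH-84: φ = +46.78117°, λ = +178.79833°
MOOR-79: φ = +50.99583°, λ = +176.27117°
GRAV8: φ = +40.77717°, λ = -176.97050°
INJ7: φ = +47.75067°, λ = -176.20867°
SEIS-34: φ = +51.27217°, λ = -140.44500°
DH-84→MOOR-79: c = 0.079058 rad, d = 503.36 km
MOOR-79→GRAV8: c = 0.196140 rad, d = 1248.82 km
GRAV8→INJ7: c = 0.122081 rad, d = 777.29 km
INJ7→SEIS-34: c = 0.405784 rad, d = 2583.62 km
Total = 503.36 + 1248.82 + 777.29 + 2583.62 = 5113.10 km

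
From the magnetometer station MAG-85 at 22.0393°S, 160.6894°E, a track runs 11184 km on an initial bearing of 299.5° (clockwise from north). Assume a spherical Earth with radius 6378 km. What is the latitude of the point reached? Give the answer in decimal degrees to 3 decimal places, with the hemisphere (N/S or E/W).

31.133°N

δ = d/R = 11184/6378 = 1.753528 rad
φ₂ = arcsin(sin φ₁ cos δ + cos φ₁ sin δ cos θ)
   = arcsin(-0.37524·-0.18172 + 0.92693·0.98335·0.49242) = 31.13317°
λ₂ = λ₁ + atan2(sin θ sin δ cos φ₁, cos δ − sin φ₁ sin φ₂) = 71.57730°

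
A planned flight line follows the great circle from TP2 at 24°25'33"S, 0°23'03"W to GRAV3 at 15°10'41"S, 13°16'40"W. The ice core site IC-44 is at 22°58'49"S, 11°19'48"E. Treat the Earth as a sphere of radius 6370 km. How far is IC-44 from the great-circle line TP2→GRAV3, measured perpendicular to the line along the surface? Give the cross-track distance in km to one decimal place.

TP2: φ = -24.42583°, λ = -0.38417°
GRAV3: φ = -15.17806°, λ = -13.27778°
IC-44: φ = -22.98028°, λ = +11.33000°
δ₁₃ = central angle TP2→IC-44 = 0.188836 rad  (haversine)
θ₁₃ = bearing TP2→IC-44 = 84.713°,  θ₁₂ = bearing TP2→GRAV3 = 304.973°
dₓₜ = R·arcsin(sin δ₁₃ · sin(θ₁₃ − θ₁₂)) = 6370·arcsin(0.18772·sin(-220.260°)) = 774.668 km
|dₓₜ| = 774.668 km

774.7 km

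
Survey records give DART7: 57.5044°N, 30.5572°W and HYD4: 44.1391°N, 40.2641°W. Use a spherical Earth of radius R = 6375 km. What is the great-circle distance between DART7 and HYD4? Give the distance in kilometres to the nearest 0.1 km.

Δφ = -13.3653°,  Δλ = -9.7069°
a = sin²(Δφ/2) + cos φ₁ cos φ₂ sin²(Δλ/2) = 0.016302
c = 2·arcsin(√a) = 0.256057 rad = 14.6710°
d = R·c = 6375 × 0.256057 = 1632.4 km

1632.4 km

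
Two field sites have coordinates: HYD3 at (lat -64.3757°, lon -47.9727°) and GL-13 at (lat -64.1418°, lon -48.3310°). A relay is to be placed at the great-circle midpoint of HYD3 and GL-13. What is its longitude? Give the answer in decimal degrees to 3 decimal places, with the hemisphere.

Bx = cos φ₂ cos Δλ = 0.436137,  By = cos φ₂ sin Δλ = -0.002727
φₘ = atan2(sin φ₁ + sin φ₂, √((cos φ₁ + Bx)² + By²)) = -64.25886°
λₘ = λ₁ + atan2(By, cos φ₁ + Bx) = -48.15261°

48.153°W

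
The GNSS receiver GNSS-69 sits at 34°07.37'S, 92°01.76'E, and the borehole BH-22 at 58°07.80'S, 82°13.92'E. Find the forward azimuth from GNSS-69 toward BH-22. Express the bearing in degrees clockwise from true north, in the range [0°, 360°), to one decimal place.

192.3°

GNSS-69: φ = -34.12283°, λ = +92.02933°
BH-22: φ = -58.13000°, λ = +82.23200°
Δλ = -9.7973°
y = sin Δλ · cos φ₂ = -0.089845
x = cos φ₁ sin φ₂ − sin φ₁ cos φ₂ cos Δλ = -0.411171
θ = atan2(y, x) = -167.6740° → 192.3260° (mod 360°)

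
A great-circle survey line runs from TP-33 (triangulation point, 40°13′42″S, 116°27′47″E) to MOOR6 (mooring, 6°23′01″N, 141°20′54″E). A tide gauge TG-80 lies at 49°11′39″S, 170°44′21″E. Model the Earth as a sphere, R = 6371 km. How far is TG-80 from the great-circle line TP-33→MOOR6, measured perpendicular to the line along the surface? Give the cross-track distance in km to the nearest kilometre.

4306 km

TP-33: φ = -40.22833°, λ = +116.46306°
MOOR6: φ = +6.38361°, λ = +141.34833°
TG-80: φ = -49.19417°, λ = +170.73917°
δ₁₃ = central angle TP-33→TG-80 = 0.675864 rad  (haversine)
θ₁₃ = bearing TP-33→TG-80 = 121.996°,  θ₁₂ = bearing TP-33→MOOR6 = 32.082°
dₓₜ = R·arcsin(sin δ₁₃ · sin(θ₁₃ − θ₁₂)) = 6371·arcsin(0.62557·sin(89.915°)) = 4305.927 km
|dₓₜ| = 4305.927 km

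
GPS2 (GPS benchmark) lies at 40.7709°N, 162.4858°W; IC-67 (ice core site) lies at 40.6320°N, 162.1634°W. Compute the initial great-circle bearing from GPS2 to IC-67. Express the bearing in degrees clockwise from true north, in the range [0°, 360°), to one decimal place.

119.5°

Δλ = 0.3224°
y = sin Δλ · cos φ₂ = 0.004270
x = cos φ₁ sin φ₂ − sin φ₁ cos φ₂ cos Δλ = -0.002416
θ = atan2(y, x) = 119.5040° → 119.5040° (mod 360°)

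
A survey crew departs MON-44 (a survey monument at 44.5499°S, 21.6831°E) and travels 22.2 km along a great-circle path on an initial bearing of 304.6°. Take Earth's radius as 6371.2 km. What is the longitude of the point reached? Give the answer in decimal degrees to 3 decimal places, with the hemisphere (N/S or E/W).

21.453°E

δ = d/R = 22.2/6371.2 = 0.003484 rad
φ₂ = arcsin(sin φ₁ cos δ + cos φ₁ sin δ cos θ)
   = arcsin(-0.70153·0.99999 + 0.71264·0.00348·0.56784) = -44.43630°
λ₂ = λ₁ + atan2(sin θ sin δ cos φ₁, cos δ − sin φ₁ sin φ₂) = 21.45295°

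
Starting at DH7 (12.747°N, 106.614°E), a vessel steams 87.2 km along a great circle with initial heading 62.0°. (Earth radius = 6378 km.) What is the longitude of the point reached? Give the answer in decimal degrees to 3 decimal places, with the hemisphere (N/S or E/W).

δ = d/R = 87.2/6378 = 0.013672 rad
φ₂ = arcsin(sin φ₁ cos δ + cos φ₁ sin δ cos θ)
   = arcsin(0.22065·0.99991 + 0.97535·0.01367·0.46947) = 13.11380°
λ₂ = λ₁ + atan2(sin θ sin δ cos φ₁, cos δ − sin φ₁ sin φ₂) = 107.32417°

107.324°E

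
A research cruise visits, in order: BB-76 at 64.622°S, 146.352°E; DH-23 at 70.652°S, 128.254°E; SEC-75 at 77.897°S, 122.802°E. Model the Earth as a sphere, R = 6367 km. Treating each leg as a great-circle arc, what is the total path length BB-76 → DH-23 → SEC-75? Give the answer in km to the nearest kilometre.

BB-76→DH-23: c = 0.158646 rad, d = 1010.10 km
DH-23→SEC-75: c = 0.128917 rad, d = 820.81 km
Total = 1010.10 + 820.81 = 1830.91 km

1831 km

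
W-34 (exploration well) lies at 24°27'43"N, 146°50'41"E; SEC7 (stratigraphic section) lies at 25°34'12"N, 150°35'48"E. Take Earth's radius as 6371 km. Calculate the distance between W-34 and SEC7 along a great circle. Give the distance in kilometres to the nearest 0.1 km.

397.6 km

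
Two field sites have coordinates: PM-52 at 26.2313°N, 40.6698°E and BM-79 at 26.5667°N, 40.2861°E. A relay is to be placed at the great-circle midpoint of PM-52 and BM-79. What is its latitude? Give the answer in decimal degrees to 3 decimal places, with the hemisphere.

Bx = cos φ₂ cos Δλ = 0.894394,  By = cos φ₂ sin Δλ = -0.005990
φₘ = atan2(sin φ₁ + sin φ₂, √((cos φ₁ + Bx)² + By²)) = 26.39913°
λₘ = λ₁ + atan2(By, cos φ₁ + Bx) = 40.47823°

26.399°N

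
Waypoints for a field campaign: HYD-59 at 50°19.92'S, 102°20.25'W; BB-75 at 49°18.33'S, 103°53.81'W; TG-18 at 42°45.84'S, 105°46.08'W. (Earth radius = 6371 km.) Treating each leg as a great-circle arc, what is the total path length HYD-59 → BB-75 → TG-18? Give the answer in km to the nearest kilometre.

HYD-59: φ = -50.33200°, λ = -102.33750°
BB-75: φ = -49.30550°, λ = -103.89683°
TG-18: φ = -42.76400°, λ = -105.76800°
HYD-59→BB-75: c = 0.025085 rad, d = 159.82 km
BB-75→TG-18: c = 0.116390 rad, d = 741.52 km
Total = 159.82 + 741.52 = 901.34 km

901 km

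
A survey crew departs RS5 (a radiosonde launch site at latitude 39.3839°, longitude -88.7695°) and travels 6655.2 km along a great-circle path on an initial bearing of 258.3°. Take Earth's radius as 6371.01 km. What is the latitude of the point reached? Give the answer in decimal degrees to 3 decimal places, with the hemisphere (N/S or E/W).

δ = d/R = 6655.2/6371.01 = 1.044607 rad
φ₂ = arcsin(sin φ₁ cos δ + cos φ₁ sin δ cos θ)
   = arcsin(0.63451·0.50224 + 0.77291·0.86473·-0.20279) = 10.55299°
λ₂ = λ₁ + atan2(sin θ sin δ cos φ₁, cos δ − sin φ₁ sin φ₂) = -148.23564°

10.553°N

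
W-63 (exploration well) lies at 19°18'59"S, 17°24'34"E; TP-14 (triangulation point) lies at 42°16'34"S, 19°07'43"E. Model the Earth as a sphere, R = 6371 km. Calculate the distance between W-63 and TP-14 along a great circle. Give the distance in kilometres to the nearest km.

2558 km

W-63: φ = -19.31639°, λ = +17.40944°
TP-14: φ = -42.27611°, λ = +19.12861°
Δφ = -22.9597°,  Δλ = 1.7192°
a = sin²(Δφ/2) + cos φ₁ cos φ₂ sin²(Δλ/2) = 0.039767
c = 2·arcsin(√a) = 0.401528 rad = 23.0058°
d = R·c = 6371 × 0.401528 = 2558.1 km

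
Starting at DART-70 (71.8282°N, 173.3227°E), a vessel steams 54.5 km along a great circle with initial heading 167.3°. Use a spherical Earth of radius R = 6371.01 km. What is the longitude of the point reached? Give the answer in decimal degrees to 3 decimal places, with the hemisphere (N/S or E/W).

173.660°E

δ = d/R = 54.5/6371.01 = 0.008554 rad
φ₂ = arcsin(sin φ₁ cos δ + cos φ₁ sin δ cos θ)
   = arcsin(0.95013·0.99996 + 0.31187·0.00855·-0.97553) = 71.34976°
λ₂ = λ₁ + atan2(sin θ sin δ cos φ₁, cos δ − sin φ₁ sin φ₂) = 173.65965°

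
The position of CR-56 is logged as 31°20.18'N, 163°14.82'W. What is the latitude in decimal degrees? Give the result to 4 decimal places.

31° + 20.18′/60 = 31 + 0.33633 = 31.3363°

31.3363°N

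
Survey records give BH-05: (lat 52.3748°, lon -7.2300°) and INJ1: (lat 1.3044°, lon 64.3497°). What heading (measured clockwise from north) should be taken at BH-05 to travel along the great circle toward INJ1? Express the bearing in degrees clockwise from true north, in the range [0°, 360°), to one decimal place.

104.0°

Δλ = 71.5797°
y = sin Δλ · cos φ₂ = 0.948518
x = cos φ₁ sin φ₂ − sin φ₁ cos φ₂ cos Δλ = -0.236305
θ = atan2(y, x) = 103.9893° → 103.9893° (mod 360°)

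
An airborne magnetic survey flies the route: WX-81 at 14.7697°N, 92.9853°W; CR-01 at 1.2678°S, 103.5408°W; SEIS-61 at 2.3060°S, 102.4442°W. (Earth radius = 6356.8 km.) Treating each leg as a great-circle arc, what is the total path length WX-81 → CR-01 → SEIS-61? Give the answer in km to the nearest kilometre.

2291 km

WX-81→CR-01: c = 0.334050 rad, d = 2123.49 km
CR-01→SEIS-61: c = 0.026349 rad, d = 167.50 km
Total = 2123.49 + 167.50 = 2290.99 km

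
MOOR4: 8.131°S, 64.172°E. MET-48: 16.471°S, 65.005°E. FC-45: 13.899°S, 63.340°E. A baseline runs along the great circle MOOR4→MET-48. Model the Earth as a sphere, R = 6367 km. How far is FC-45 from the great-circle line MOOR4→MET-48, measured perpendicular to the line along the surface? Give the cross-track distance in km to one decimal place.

δ₁₃ = central angle MOOR4→FC-45 = 0.101674 rad  (haversine)
θ₁₃ = bearing MOOR4→FC-45 = 187.983°,  θ₁₂ = bearing MOOR4→MET-48 = 174.510°
dₓₜ = R·arcsin(sin δ₁₃ · sin(θ₁₃ − θ₁₂)) = 6367·arcsin(0.10150·sin(13.472°)) = 150.573 km
|dₓₜ| = 150.573 km

150.6 km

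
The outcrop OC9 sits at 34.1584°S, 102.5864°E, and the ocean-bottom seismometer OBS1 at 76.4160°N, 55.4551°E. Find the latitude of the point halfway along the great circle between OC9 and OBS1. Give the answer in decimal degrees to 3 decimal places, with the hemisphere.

22.277°N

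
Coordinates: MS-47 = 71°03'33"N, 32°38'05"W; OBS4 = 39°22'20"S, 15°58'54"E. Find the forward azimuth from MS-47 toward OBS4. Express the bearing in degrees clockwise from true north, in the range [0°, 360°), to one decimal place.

139.9°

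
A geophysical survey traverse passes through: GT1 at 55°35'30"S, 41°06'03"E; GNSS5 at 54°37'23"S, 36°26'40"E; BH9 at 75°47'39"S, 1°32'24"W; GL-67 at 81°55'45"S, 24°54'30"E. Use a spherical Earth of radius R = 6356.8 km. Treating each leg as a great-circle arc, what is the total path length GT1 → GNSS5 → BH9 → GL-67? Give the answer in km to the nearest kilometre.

GT1: φ = -55.59167°, λ = +41.10083°
GNSS5: φ = -54.62306°, λ = +36.44444°
BH9: φ = -75.79417°, λ = -1.54000°
GL-67: φ = -81.92917°, λ = +24.90833°
GT1→GNSS5: c = 0.049456 rad, d = 314.38 km
GNSS5→BH9: c = 0.445464 rad, d = 2831.73 km
BH9→GL-67: c = 0.136732 rad, d = 869.18 km
Total = 314.38 + 2831.73 + 869.18 = 4015.29 km

4015 km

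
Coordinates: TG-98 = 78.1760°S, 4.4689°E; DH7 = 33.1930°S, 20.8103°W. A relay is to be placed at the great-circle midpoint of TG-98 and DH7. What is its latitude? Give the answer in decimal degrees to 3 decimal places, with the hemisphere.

Bx = cos φ₂ cos Δλ = 0.756694,  By = cos φ₂ sin Δλ = -0.357352
φₘ = atan2(sin φ₁ + sin φ₂, √((cos φ₁ + Bx)² + By²)) = -56.09325°
λₘ = λ₁ + atan2(By, cos φ₁ + Bx) = -15.91727°

56.093°S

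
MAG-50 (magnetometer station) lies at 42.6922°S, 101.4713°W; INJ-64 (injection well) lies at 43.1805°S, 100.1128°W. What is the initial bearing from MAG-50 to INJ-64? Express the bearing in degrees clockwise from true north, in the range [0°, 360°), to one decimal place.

Δλ = 1.3585°
y = sin Δλ · cos φ₂ = 0.017288
x = cos φ₁ sin φ₂ − sin φ₁ cos φ₂ cos Δλ = -0.008661
θ = atan2(y, x) = 116.6110° → 116.6110° (mod 360°)

116.6°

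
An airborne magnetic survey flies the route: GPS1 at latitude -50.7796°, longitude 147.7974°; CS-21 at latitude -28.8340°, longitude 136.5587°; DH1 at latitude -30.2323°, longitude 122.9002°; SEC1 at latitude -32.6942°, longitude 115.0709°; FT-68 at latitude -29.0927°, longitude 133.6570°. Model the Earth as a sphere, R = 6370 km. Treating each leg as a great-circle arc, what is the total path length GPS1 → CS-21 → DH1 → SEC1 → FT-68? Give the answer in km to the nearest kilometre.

GPS1→CS-21: c = 0.410511 rad, d = 2614.95 km
CS-21→DH1: c = 0.208714 rad, d = 1329.51 km
DH1→SEC1: c = 0.124183 rad, d = 791.05 km
SEC1→FT-68: c = 0.284965 rad, d = 1815.23 km
Total = 2614.95 + 1329.51 + 791.05 + 1815.23 = 6550.74 km

6551 km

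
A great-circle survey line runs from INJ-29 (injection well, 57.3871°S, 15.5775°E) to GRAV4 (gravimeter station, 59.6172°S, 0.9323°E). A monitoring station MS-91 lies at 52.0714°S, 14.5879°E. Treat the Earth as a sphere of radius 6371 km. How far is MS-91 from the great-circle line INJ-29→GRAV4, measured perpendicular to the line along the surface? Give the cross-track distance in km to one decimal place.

571.7 km

δ₁₃ = central angle INJ-29→MS-91 = 0.093308 rad  (haversine)
θ₁₃ = bearing INJ-29→MS-91 = 353.458°,  θ₁₂ = bearing INJ-29→GRAV4 = 247.582°
dₓₜ = R·arcsin(sin δ₁₃ · sin(θ₁₃ − θ₁₂)) = 6371·arcsin(0.09317·sin(105.876°)) = 571.730 km
|dₓₜ| = 571.730 km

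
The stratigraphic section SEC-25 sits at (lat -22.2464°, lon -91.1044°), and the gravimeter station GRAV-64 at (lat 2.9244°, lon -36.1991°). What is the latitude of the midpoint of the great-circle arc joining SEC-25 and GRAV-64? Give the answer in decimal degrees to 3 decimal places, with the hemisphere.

10.857°S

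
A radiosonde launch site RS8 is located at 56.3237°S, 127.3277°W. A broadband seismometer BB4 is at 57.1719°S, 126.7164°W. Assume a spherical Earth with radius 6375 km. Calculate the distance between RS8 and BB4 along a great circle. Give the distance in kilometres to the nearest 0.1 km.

101.5 km

Δφ = -0.8482°,  Δλ = 0.6113°
a = sin²(Δφ/2) + cos φ₁ cos φ₂ sin²(Δλ/2) = 0.000063
c = 2·arcsin(√a) = 0.015918 rad = 0.9120°
d = R·c = 6375 × 0.015918 = 101.5 km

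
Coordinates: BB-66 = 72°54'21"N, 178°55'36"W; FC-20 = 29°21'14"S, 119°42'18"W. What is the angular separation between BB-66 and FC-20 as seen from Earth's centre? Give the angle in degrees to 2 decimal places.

109.72°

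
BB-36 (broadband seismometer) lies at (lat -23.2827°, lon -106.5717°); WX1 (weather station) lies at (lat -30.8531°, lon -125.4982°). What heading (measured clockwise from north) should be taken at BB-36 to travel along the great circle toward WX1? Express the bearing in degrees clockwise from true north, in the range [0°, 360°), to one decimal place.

Δλ = -18.9265°
y = sin Δλ · cos φ₂ = -0.278454
x = cos φ₁ sin φ₂ − sin φ₁ cos φ₂ cos Δλ = -0.150090
θ = atan2(y, x) = -118.3252° → 241.6748° (mod 360°)

241.7°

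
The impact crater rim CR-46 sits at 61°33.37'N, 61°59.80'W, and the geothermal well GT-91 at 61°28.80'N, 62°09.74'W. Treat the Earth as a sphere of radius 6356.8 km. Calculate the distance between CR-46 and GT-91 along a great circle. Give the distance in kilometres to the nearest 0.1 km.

12.2 km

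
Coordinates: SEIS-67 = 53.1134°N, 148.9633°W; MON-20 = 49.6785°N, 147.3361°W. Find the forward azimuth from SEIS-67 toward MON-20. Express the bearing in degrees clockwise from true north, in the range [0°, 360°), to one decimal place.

162.9°

Δλ = 1.6272°
y = sin Δλ · cos φ₂ = 0.018374
x = cos φ₁ sin φ₂ − sin φ₁ cos φ₂ cos Δλ = -0.059706
θ = atan2(y, x) = 162.8942° → 162.8942° (mod 360°)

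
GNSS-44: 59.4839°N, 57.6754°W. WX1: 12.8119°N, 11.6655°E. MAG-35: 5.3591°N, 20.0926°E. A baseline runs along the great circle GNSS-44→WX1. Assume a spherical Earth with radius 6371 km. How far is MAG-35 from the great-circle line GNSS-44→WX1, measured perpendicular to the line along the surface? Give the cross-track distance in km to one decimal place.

385.5 km

δ₁₃ = central angle GNSS-44→MAG-35 = 1.382104 rad  (haversine)
θ₁₃ = bearing GNSS-44→MAG-35 = 97.859°,  θ₁₂ = bearing GNSS-44→WX1 = 101.388°
dₓₜ = R·arcsin(sin δ₁₃ · sin(θ₁₃ − θ₁₂)) = 6371·arcsin(0.98225·sin(-3.529°)) = -385.469 km
|dₓₜ| = 385.469 km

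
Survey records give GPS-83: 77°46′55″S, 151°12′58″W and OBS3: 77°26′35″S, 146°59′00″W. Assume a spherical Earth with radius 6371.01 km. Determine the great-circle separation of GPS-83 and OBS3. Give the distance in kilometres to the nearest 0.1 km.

107.7 km

GPS-83: φ = -77.78194°, λ = -151.21611°
OBS3: φ = -77.44306°, λ = -146.98333°
Δφ = 0.3389°,  Δλ = 4.2328°
a = sin²(Δφ/2) + cos φ₁ cos φ₂ sin²(Δλ/2) = 0.000071
c = 2·arcsin(√a) = 0.016911 rad = 0.9689°
d = R·c = 6371.01 × 0.016911 = 107.7 km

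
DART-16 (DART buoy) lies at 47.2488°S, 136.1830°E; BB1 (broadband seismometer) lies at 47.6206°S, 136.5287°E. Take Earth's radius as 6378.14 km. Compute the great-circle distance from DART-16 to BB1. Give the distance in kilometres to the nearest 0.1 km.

48.9 km

Δφ = -0.3718°,  Δλ = 0.3457°
a = sin²(Δφ/2) + cos φ₁ cos φ₂ sin²(Δλ/2) = 0.000015
c = 2·arcsin(√a) = 0.007666 rad = 0.4392°
d = R·c = 6378.14 × 0.007666 = 48.9 km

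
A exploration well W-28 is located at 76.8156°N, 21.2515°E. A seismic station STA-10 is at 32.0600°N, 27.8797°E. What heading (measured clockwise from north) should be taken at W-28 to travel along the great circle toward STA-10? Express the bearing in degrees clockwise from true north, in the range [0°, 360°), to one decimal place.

172.0°

Δλ = 6.6282°
y = sin Δλ · cos φ₂ = 0.097823
x = cos φ₁ sin φ₂ − sin φ₁ cos φ₂ cos Δλ = -0.698569
θ = atan2(y, x) = 172.0285° → 172.0285° (mod 360°)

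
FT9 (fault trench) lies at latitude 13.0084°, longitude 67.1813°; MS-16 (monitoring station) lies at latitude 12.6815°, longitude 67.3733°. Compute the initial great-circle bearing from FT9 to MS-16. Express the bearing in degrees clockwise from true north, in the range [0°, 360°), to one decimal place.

150.2°

Δλ = 0.1920°
y = sin Δλ · cos φ₂ = 0.003269
x = cos φ₁ sin φ₂ − sin φ₁ cos φ₂ cos Δλ = -0.005704
θ = atan2(y, x) = 150.1815° → 150.1815° (mod 360°)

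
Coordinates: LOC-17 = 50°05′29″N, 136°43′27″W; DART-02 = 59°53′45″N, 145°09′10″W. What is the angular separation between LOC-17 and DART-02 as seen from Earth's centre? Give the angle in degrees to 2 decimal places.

LOC-17: φ = +50.09139°, λ = -136.72417°
DART-02: φ = +59.89583°, λ = -145.15278°
Δφ = 9.8044°,  Δλ = -8.4286°
a = sin²(Δφ/2) + cos φ₁ cos φ₂ sin²(Δλ/2) = 0.009040
c = 2·arcsin(√a) = 0.190450 rad = 10.9120°

10.91°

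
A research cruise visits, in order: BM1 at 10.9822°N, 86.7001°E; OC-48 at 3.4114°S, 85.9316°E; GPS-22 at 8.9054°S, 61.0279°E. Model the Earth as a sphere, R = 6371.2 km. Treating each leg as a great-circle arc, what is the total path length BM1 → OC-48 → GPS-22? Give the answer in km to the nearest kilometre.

4422 km

BM1→OC-48: c = 0.251570 rad, d = 1602.80 km
OC-48→GPS-22: c = 0.442447 rad, d = 2818.92 km
Total = 1602.80 + 2818.92 = 4421.72 km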